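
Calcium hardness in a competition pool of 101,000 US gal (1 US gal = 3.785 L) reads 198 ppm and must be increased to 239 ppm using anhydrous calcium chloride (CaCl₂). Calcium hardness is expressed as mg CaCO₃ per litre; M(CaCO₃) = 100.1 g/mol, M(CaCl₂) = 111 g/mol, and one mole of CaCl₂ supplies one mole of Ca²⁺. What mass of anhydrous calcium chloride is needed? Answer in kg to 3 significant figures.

17.4 kg

Volume: 101,000 US gal × 3.785 L/gal = 382,285 L.
Hardness to add: (239 − 198) = 41 mg/L as CaCO₃ × 382,285 L = 15,670 g as CaCO₃.
Moles of Ca²⁺ (1 mol Ca²⁺ ≡ 1 mol CaCO₃): 15,670 / 100.1 g/mol = 156.6 mol.
Mass of CaCl₂: 156.6 × 111 = 17,380 g.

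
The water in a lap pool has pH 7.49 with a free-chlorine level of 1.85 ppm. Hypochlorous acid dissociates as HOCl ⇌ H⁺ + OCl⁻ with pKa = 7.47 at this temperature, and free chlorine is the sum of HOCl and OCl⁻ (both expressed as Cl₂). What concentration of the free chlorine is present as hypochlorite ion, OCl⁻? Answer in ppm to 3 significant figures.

0.946 ppm

[OCl⁻]/[HOCl] = 10^(pH − pKa) = 10^(7.49 − 7.47) = 10^0.02 = 1.047.
Fraction as HOCl = 1 / (1 + 1.047) = 0.4885.
OCl⁻ = (1 − 0.4885) × 1.85 ppm = 0.9463 ppm.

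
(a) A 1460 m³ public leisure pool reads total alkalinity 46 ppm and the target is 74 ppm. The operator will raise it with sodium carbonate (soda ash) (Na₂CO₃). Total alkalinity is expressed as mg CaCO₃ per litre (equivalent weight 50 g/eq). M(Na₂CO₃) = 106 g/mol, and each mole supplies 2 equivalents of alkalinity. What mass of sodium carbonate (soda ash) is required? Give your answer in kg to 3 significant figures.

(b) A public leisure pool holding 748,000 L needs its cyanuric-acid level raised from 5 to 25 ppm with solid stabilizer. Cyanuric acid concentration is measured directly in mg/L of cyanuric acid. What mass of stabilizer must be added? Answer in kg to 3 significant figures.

(a) 43.3 kg; (b) 15.0 kg

(a) Volume: 1460 m³ = 1,460,000 L.
(a) Alkalinity to add: (74 − 46) = 28 mg/L as CaCO₃ × 1,460,000 L = 40,880 g as CaCO₃.
(a) Equivalents: 40,880 g ÷ 50 g/eq = 817.6 eq.
(a) Each mole of Na₂CO₃ supplies 2 eq, so 817.6 / 2 = 408.8 mol.
(a) Mass: 408.8 mol × 106 g/mol = 43,330 g.

(b) CYA to add: (25 − 5) = 20 mg/L × 748,000 L = 14,960 g cyanuric acid.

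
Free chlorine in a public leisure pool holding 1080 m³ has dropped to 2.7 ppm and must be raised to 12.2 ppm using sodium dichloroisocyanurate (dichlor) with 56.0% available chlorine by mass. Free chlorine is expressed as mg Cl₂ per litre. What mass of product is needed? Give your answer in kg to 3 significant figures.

18.3 kg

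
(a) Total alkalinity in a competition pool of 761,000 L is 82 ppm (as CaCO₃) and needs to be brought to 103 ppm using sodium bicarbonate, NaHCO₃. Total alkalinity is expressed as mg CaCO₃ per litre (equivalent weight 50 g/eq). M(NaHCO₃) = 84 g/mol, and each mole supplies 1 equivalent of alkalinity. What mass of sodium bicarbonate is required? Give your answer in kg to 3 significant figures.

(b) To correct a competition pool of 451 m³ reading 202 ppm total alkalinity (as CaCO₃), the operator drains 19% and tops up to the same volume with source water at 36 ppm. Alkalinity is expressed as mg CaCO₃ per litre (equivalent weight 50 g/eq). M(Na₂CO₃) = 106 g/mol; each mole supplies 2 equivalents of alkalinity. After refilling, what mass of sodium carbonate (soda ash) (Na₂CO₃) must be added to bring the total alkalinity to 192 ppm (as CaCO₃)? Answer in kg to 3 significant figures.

(a) 26.8 kg; (b) 10.3 kg

(a) Alkalinity to add: (103 − 82) = 21 mg/L as CaCO₃ × 761,000 L = 15,980 g as CaCO₃.
(a) Equivalents: 15,980 g ÷ 50 g/eq = 319.6 eq.
(a) NaHCO₃ supplies 1 eq per mole → 319.6 mol.
(a) Mass: 319.6 mol × 84 g/mol = 26,850 g.

(b) Volume: 451 m³ = 451,000 L.
(b) After draining 19% and refilling: 202 × 0.81 + 36 × 0.19 = 170.46 ppm.
(b) Deficit to target: 192 − 170.46 = 21.54 mg/L.
(b) As CaCO₃: 21.54 mg/L × 451,000 L = 9715 g; ÷ 50 g/eq ÷ 2 = 97.15 mol Na₂CO₃.
(b) Mass: 97.15 × 106 = 10,300 g.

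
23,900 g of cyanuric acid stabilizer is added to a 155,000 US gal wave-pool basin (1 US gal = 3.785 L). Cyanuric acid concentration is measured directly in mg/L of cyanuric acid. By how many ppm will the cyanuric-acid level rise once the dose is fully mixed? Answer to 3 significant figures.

40.7 ppm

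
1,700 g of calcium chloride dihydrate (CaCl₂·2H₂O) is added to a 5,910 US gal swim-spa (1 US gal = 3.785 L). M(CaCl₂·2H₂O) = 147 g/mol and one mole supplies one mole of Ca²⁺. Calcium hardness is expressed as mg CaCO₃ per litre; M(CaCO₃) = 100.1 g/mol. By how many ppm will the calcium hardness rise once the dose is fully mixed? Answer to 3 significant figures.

Volume: 5,910 US gal × 3.785 L/gal = 22,369 L.
Moles of Ca²⁺: 1,700 g ÷ 147 g/mol = 11.56 mol.
As CaCO₃: 11.56 mol × 100.1 g/mol = 1158 g.
Rise: 1158 g / 22,369 L × 1000 = 51.75 mg/L.

51.8 ppm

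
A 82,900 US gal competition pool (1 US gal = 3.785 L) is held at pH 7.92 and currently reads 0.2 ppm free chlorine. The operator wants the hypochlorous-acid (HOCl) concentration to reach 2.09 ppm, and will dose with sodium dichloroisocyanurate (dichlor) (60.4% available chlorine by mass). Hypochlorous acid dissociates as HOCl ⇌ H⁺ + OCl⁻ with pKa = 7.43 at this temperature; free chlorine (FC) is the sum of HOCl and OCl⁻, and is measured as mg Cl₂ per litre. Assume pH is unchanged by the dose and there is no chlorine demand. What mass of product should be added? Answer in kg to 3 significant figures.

4.34 kg

Volume: 82,900 US gal × 3.785 L/gal = 313,776 L.
[OCl⁻]/[HOCl] = 10^(pH − pKa) = 10^(7.92 − 7.43) = 3.09; fraction as HOCl = 1/(1 + 3.09) = 0.2445.
Free chlorine required for 2.09 ppm HOCl: 2.09 / 0.2445 = 8.549 ppm.
FC to add: 8.549 − 0.2 = 8.349 mg/L as Cl₂.
Cl₂ equivalent: 8.349 mg/L × 313,776 L = 2620 g.
Product at 60.4% available Cl: 2620 / 0.604 = 4337 g.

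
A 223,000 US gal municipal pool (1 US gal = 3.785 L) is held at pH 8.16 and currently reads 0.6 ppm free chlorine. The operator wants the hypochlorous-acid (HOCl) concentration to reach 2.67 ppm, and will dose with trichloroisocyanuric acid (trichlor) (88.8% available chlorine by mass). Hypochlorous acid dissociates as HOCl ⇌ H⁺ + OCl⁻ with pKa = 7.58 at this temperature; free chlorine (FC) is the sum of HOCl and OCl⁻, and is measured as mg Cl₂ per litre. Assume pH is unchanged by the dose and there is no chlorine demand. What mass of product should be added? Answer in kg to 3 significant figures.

11.6 kg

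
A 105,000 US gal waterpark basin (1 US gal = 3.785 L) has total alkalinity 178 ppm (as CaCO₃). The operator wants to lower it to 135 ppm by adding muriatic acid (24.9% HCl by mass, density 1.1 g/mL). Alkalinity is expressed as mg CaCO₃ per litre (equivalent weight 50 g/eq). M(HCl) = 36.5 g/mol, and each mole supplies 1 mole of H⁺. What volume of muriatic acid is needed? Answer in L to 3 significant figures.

45.5 L

Volume: 105,000 US gal × 3.785 L/gal = 397,425 L.
Alkalinity to neutralize: (178 − 135) = 43 mg/L as CaCO₃ × 397,425 L = 17,090 g as CaCO₃.
Equivalents of H⁺ required: 17,090 ÷ 50 g/eq = 341.8 eq = 341.8 mol HCl.
Mass of HCl: 341.8 × 36.5 = 12,480 g.
Mass of 24.9% solution: 12,480 / 0.249 = 50,100 g.
Volume: 50,100 g ÷ 1.1 g/mL = 45,550 mL.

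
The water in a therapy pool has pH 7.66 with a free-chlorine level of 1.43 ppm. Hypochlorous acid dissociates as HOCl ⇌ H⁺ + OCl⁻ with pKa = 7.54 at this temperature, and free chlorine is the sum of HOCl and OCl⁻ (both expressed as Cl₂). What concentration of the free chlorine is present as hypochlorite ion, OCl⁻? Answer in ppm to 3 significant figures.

0.813 ppm

[OCl⁻]/[HOCl] = 10^(pH − pKa) = 10^(7.66 − 7.54) = 10^0.12 = 1.318.
Fraction as HOCl = 1 / (1 + 1.318) = 0.4314.
OCl⁻ = (1 − 0.4314) × 1.43 ppm = 0.8132 ppm.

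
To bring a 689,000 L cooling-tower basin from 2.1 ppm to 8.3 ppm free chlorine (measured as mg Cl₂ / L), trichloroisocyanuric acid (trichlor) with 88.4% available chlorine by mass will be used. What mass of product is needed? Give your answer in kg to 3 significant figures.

4.83 kg

Chlorine deficit: 8.3 − 2.1 = 6.2 ppm = 6.2 mg/L as Cl₂.
Cl₂ equivalent needed: 6.2 mg/L × 689,000 L = 4,272,000 mg = 4272 g.
Product at 88.4% available chlorine: 4272 / 0.884 = 4832 g.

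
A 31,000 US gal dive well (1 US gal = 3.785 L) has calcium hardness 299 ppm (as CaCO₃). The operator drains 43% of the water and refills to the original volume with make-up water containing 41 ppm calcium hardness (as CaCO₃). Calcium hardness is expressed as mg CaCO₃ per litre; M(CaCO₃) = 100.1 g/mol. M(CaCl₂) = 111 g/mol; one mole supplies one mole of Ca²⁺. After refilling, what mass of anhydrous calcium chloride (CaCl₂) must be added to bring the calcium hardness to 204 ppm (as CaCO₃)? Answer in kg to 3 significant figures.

2.07 kg

Volume: 31,000 US gal × 3.785 L/gal = 117,335 L.
After draining 43% and refilling: 299 × 0.57 + 41 × 0.43 = 188.06 ppm.
Deficit to target: 204 − 188.06 = 15.94 mg/L.
As CaCO₃: 15.94 mg/L × 117,335 L = 1870 g; ÷ 100.1 = 18.68 mol Ca²⁺.
Mass: 18.68 × 111 = 2074 g.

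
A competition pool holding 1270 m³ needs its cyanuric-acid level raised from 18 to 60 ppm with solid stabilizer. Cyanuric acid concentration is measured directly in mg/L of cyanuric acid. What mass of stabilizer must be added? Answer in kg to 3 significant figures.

53.3 kg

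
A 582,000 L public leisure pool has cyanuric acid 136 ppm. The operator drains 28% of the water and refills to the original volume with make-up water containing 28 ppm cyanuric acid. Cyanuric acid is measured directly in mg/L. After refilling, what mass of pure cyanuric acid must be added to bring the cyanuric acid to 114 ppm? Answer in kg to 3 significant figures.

After draining 28% and refilling: 136 × 0.72 + 28 × 0.28 = 105.76 ppm.
Deficit to target: 114 − 105.76 = 8.24 mg/L.
Mass: 8.24 mg/L × 582,000 L = 4796 g cyanuric acid.

4.80 kg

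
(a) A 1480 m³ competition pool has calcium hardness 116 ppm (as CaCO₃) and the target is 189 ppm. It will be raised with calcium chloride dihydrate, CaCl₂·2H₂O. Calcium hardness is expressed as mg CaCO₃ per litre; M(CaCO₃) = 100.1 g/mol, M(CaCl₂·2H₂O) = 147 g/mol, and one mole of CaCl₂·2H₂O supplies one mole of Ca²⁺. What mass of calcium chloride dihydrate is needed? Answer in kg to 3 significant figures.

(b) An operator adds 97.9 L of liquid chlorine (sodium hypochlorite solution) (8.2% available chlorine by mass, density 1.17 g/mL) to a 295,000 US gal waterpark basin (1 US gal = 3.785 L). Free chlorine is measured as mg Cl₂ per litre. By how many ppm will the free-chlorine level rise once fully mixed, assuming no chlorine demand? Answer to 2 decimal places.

(a) Volume: 1480 m³ = 1,480,000 L.
(a) Hardness to add: (189 − 116) = 73 mg/L as CaCO₃ × 1,480,000 L = 108,000 g as CaCO₃.
(a) Moles of Ca²⁺ (1 mol Ca²⁺ ≡ 1 mol CaCO₃): 108,000 / 100.1 g/mol = 1079 mol.
(a) Mass of CaCl₂·2H₂O: 1079 × 147 = 158,700 g.

(b) Volume: 295,000 US gal × 3.785 L/gal = 1,116,575 L.
(b) Mass of solution: 97.9 L × 1000 mL/L × 1.17 g/mL = 114,500 g.
(b) Available chlorine delivered: 114,500 g × 0.082 = 9393 g as Cl₂.
(b) Concentration rise: 9393 g / 1,116,575 L = 8.412 mg/L = 8.41 ppm.

(a) 159 kg; (b) 8.41 ppm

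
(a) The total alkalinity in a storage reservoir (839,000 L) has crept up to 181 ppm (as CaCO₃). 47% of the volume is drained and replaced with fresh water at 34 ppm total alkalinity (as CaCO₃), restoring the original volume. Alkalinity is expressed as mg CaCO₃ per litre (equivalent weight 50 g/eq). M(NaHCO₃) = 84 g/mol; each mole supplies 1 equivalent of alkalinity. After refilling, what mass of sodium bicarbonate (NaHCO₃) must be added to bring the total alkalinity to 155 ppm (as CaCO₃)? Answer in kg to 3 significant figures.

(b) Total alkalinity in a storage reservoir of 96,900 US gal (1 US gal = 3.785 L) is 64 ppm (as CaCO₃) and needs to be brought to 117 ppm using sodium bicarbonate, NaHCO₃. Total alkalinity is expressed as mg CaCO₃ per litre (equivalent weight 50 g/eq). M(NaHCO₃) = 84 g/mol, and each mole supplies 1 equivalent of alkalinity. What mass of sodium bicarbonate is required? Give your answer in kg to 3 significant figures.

(a) 60.7 kg; (b) 32.7 kg

(a) After draining 47% and refilling: 181 × 0.53 + 34 × 0.47 = 111.91 ppm.
(a) Deficit to target: 155 − 111.91 = 43.09 mg/L.
(a) As CaCO₃: 43.09 mg/L × 839,000 L = 36,150 g; ÷ 50 g/eq ÷ 1 = 723.1 mol NaHCO₃.
(a) Mass: 723.1 × 84 = 60,740 g.

(b) Volume: 96,900 US gal × 3.785 L/gal = 366,766 L.
(b) Alkalinity to add: (117 − 64) = 53 mg/L as CaCO₃ × 366,766 L = 19,440 g as CaCO₃.
(b) Equivalents: 19,440 g ÷ 50 g/eq = 388.8 eq.
(b) NaHCO₃ supplies 1 eq per mole → 388.8 mol.
(b) Mass: 388.8 mol × 84 g/mol = 32,660 g.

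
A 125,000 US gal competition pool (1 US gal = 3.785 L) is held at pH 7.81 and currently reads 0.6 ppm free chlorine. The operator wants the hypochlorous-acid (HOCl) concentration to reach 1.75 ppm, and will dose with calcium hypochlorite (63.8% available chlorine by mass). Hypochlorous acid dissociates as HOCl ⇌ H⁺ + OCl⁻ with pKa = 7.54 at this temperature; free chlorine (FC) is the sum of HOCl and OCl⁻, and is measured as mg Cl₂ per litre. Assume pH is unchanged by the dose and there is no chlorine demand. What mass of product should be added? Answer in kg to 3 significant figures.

Volume: 125,000 US gal × 3.785 L/gal = 473,125 L.
[OCl⁻]/[HOCl] = 10^(pH − pKa) = 10^(7.81 − 7.54) = 1.862; fraction as HOCl = 1/(1 + 1.862) = 0.3494.
Free chlorine required for 1.75 ppm HOCl: 1.75 / 0.3494 = 5.009 ppm.
FC to add: 5.009 − 0.6 = 4.409 mg/L as Cl₂.
Cl₂ equivalent: 4.409 mg/L × 473,125 L = 2086 g.
Product at 63.8% available Cl: 2086 / 0.638 = 3269 g.

3.27 kg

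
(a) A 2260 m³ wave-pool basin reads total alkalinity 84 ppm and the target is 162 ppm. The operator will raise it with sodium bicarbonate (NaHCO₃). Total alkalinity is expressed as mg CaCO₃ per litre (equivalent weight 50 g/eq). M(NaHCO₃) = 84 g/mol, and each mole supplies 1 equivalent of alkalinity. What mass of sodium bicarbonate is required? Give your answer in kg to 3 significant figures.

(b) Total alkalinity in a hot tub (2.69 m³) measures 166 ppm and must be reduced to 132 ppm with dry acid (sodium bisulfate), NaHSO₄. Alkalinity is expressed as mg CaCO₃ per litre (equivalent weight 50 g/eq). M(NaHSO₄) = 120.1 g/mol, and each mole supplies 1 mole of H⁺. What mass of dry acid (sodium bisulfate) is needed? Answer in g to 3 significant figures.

(a) Volume: 2260 m³ = 2,260,000 L.
(a) Alkalinity to add: (162 − 84) = 78 mg/L as CaCO₃ × 2,260,000 L = 176,300 g as CaCO₃.
(a) Equivalents: 176,300 g ÷ 50 g/eq = 3526 eq.
(a) NaHCO₃ supplies 1 eq per mole → 3526 mol.
(a) Mass: 3526 mol × 84 g/mol = 296,200 g.

(b) Volume: 2.69 m³ = 2,690 L.
(b) Alkalinity to neutralize: (166 − 132) = 34 mg/L as CaCO₃ × 2,690 L = 91.46 g as CaCO₃.
(b) Equivalents of H⁺ required: 91.46 ÷ 50 g/eq = 1.829 eq = 1.829 mol NaHSO₄.
(b) Mass of NaHSO₄: 1.829 × 120.1 = 219.7 g.

(a) 296 kg; (b) 220 g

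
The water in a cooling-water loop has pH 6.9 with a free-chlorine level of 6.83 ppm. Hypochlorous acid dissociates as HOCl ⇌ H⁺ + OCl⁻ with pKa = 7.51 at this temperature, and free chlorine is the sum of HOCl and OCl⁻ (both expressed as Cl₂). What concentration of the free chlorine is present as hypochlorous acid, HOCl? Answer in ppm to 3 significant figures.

[OCl⁻]/[HOCl] = 10^(pH − pKa) = 10^(6.9 − 7.51) = 10^-0.61 = 0.2455.
Fraction as HOCl = 1 / (1 + 0.2455) = 0.8029.
HOCl = 0.8029 × 6.83 ppm = 5.484 ppm.

5.48 ppm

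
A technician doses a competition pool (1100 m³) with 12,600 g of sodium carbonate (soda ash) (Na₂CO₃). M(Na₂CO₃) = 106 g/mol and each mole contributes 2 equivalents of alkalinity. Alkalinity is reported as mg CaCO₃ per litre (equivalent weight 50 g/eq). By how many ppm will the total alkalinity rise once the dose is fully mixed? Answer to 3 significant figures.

10.8 ppm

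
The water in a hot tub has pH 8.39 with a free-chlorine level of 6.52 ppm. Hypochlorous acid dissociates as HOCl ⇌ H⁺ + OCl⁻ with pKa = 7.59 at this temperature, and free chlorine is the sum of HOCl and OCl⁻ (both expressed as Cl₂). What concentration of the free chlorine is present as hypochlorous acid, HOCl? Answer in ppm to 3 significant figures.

[OCl⁻]/[HOCl] = 10^(pH − pKa) = 10^(8.39 − 7.59) = 10^0.80 = 6.31.
Fraction as HOCl = 1 / (1 + 6.31) = 0.1368.
HOCl = 0.1368 × 6.52 ppm = 0.892 ppm.

0.892 ppm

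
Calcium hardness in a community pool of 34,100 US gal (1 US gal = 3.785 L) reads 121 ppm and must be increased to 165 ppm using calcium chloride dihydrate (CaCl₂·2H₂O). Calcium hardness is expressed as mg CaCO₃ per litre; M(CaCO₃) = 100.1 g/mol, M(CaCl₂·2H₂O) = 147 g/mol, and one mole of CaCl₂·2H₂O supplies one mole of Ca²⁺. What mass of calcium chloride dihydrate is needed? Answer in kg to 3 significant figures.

8.34 kg

Volume: 34,100 US gal × 3.785 L/gal = 129,068 L.
Hardness to add: (165 − 121) = 44 mg/L as CaCO₃ × 129,068 L = 5679 g as CaCO₃.
Moles of Ca²⁺ (1 mol Ca²⁺ ≡ 1 mol CaCO₃): 5679 / 100.1 g/mol = 56.73 mol.
Mass of CaCl₂·2H₂O: 56.73 × 147 = 8340 g.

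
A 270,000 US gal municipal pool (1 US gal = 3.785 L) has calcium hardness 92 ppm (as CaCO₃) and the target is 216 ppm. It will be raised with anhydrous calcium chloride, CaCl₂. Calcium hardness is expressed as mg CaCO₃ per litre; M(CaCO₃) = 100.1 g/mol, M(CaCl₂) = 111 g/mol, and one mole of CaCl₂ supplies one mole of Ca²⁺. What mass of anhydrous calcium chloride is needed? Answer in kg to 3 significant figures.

Volume: 270,000 US gal × 3.785 L/gal = 1,021,950 L.
Hardness to add: (216 − 92) = 124 mg/L as CaCO₃ × 1,021,950 L = 126,700 g as CaCO₃.
Moles of Ca²⁺ (1 mol Ca²⁺ ≡ 1 mol CaCO₃): 126,700 / 100.1 g/mol = 1266 mol.
Mass of CaCl₂: 1266 × 111 = 140,500 g.

141 kg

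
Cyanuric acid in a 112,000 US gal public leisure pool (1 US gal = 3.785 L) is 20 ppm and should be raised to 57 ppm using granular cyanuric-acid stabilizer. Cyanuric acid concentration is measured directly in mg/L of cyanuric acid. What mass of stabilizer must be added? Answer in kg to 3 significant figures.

Volume: 112,000 US gal × 3.785 L/gal = 423,920 L.
CYA to add: (57 − 20) = 37 mg/L × 423,920 L = 15,690 g cyanuric acid.

15.7 kg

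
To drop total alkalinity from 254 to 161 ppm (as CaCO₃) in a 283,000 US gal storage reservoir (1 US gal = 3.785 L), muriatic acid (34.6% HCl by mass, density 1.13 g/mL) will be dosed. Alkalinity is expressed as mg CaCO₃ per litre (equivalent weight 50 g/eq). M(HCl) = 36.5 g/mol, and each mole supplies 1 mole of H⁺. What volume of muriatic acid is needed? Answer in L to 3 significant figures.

Volume: 283,000 US gal × 3.785 L/gal = 1,071,155 L.
Alkalinity to neutralize: (254 − 161) = 93 mg/L as CaCO₃ × 1,071,155 L = 99,620 g as CaCO₃.
Equivalents of H⁺ required: 99,620 ÷ 50 g/eq = 1992 eq = 1992 mol HCl.
Mass of HCl: 1992 × 36.5 = 72,720 g.
Mass of 34.6% solution: 72,720 / 0.346 = 210,200 g.
Volume: 210,200 g ÷ 1.13 g/mL = 186,000 mL.

186 L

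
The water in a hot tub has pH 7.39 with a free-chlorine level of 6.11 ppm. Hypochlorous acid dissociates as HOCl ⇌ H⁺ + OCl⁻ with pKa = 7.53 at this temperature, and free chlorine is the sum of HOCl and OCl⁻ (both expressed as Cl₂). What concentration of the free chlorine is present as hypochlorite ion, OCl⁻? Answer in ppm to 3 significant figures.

2.57 ppm

[OCl⁻]/[HOCl] = 10^(pH − pKa) = 10^(7.39 − 7.53) = 10^-0.14 = 0.7244.
Fraction as HOCl = 1 / (1 + 0.7244) = 0.5799.
OCl⁻ = (1 − 0.5799) × 6.11 ppm = 2.567 ppm.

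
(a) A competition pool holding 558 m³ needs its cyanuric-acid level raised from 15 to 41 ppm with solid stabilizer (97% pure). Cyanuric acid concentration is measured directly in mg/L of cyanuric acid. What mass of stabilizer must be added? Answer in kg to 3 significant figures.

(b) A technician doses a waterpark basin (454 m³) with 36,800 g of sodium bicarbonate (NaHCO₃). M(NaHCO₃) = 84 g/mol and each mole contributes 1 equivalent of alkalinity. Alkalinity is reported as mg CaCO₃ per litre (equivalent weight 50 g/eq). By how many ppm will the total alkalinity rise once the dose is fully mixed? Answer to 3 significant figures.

(a) Volume: 558 m³ = 558,000 L.
(a) CYA to add: (41 − 15) = 26 mg/L × 558,000 L = 14,510 g cyanuric acid.
(a) At 97% purity: 14,510 / 0.97 = 14,960 g product.

(b) Volume: 454 m³ = 454,000 L.
(b) Moles of NaHCO₃: 36,800 g ÷ 84 g/mol = 438.1 mol → 438.1 eq of alkalinity.
(b) As CaCO₃: 438.1 eq × 50 g/eq = 21,900 g.
(b) Rise: 21,900 g / 454,000 L × 1000 = 48.25 mg/L.

(a) 15.0 kg; (b) 48.2 ppm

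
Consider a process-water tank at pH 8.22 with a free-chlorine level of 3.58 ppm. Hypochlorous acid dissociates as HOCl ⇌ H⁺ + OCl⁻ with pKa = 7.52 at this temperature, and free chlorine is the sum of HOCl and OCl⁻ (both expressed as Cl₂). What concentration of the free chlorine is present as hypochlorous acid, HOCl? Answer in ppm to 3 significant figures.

0.595 ppm

[OCl⁻]/[HOCl] = 10^(pH − pKa) = 10^(8.22 − 7.52) = 10^0.70 = 5.012.
Fraction as HOCl = 1 / (1 + 5.012) = 0.1663.
HOCl = 0.1663 × 3.58 ppm = 0.5955 ppm.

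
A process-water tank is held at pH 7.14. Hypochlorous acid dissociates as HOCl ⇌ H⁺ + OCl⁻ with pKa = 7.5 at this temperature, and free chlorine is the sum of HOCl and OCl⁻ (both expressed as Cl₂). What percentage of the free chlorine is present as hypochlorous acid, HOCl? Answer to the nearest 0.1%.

69.6%

[OCl⁻]/[HOCl] = 10^(pH − pKa) = 10^(7.14 − 7.5) = 10^-0.36 = 0.4365.
Fraction as HOCl = 1 / (1 + 0.4365) = 0.6961.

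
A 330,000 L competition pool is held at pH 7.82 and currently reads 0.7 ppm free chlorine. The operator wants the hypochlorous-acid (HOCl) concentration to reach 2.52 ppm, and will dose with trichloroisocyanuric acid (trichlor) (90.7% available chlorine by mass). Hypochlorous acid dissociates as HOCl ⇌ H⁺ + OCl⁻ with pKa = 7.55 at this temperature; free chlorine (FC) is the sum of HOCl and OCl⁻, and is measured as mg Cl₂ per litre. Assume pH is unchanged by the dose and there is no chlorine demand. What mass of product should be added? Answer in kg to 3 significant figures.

2.37 kg

[OCl⁻]/[HOCl] = 10^(pH − pKa) = 10^(7.82 − 7.55) = 1.862; fraction as HOCl = 1/(1 + 1.862) = 0.3494.
Free chlorine required for 2.52 ppm HOCl: 2.52 / 0.3494 = 7.212 ppm.
FC to add: 7.212 − 0.7 = 6.512 mg/L as Cl₂.
Cl₂ equivalent: 6.512 mg/L × 330,000 L = 2149 g.
Product at 90.7% available Cl: 2149 / 0.907 = 2369 g.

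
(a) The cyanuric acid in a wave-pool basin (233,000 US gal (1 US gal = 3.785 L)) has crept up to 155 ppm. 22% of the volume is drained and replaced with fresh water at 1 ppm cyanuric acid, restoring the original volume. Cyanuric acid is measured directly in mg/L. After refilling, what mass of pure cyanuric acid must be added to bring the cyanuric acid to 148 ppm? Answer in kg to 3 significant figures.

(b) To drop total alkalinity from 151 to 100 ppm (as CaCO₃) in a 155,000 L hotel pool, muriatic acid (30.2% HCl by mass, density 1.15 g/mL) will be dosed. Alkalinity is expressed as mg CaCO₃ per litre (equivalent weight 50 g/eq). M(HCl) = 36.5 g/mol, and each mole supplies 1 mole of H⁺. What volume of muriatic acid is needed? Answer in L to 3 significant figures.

(a) 23.7 kg; (b) 16.6 L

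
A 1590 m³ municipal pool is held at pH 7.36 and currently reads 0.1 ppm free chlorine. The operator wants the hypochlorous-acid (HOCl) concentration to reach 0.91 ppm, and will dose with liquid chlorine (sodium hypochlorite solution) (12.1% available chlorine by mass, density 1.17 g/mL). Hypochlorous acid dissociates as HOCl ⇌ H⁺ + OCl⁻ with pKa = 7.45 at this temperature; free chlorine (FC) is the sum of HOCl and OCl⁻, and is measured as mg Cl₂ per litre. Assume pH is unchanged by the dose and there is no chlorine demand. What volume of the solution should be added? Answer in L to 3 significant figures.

17.4 L

Volume: 1590 m³ = 1,590,000 L.
[OCl⁻]/[HOCl] = 10^(pH − pKa) = 10^(7.36 − 7.45) = 0.8128; fraction as HOCl = 1/(1 + 0.8128) = 0.5516.
Free chlorine required for 0.91 ppm HOCl: 0.91 / 0.5516 = 1.65 ppm.
FC to add: 1.65 − 0.1 = 1.55 mg/L as Cl₂.
Cl₂ equivalent: 1.55 mg/L × 1,590,000 L = 2464 g.
Product at 12.1% available Cl: 2464 / 0.121 = 20,360 g.
Volume: 20,360 g ÷ 1.17 g/mL = 17,400 mL.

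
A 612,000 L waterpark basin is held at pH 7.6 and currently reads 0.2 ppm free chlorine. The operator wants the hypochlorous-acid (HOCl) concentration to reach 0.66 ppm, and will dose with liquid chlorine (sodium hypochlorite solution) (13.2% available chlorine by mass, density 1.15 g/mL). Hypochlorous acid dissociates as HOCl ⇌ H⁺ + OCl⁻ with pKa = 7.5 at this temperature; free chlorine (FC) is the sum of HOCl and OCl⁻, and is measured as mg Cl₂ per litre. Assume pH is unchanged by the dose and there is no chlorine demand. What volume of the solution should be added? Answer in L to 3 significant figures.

[OCl⁻]/[HOCl] = 10^(pH − pKa) = 10^(7.6 − 7.5) = 1.259; fraction as HOCl = 1/(1 + 1.259) = 0.4427.
Free chlorine required for 0.66 ppm HOCl: 0.66 / 0.4427 = 1.491 ppm.
FC to add: 1.491 − 0.2 = 1.291 mg/L as Cl₂.
Cl₂ equivalent: 1.291 mg/L × 612,000 L = 790 g.
Product at 13.2% available Cl: 790 / 0.132 = 5985 g.
Volume: 5985 g ÷ 1.15 g/mL = 5204 mL.

5.20 L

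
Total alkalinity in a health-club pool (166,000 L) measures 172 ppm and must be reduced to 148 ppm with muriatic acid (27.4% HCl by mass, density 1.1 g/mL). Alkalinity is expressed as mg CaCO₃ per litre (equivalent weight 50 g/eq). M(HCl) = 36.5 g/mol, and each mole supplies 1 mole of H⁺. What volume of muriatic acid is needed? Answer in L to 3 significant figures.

Alkalinity to neutralize: (172 − 148) = 24 mg/L as CaCO₃ × 166,000 L = 3984 g as CaCO₃.
Equivalents of H⁺ required: 3984 ÷ 50 g/eq = 79.68 eq = 79.68 mol HCl.
Mass of HCl: 79.68 × 36.5 = 2908 g.
Mass of 27.4% solution: 2908 / 0.274 = 10,610 g.
Volume: 10,610 g ÷ 1.1 g/mL = 9649 mL.

9.65 L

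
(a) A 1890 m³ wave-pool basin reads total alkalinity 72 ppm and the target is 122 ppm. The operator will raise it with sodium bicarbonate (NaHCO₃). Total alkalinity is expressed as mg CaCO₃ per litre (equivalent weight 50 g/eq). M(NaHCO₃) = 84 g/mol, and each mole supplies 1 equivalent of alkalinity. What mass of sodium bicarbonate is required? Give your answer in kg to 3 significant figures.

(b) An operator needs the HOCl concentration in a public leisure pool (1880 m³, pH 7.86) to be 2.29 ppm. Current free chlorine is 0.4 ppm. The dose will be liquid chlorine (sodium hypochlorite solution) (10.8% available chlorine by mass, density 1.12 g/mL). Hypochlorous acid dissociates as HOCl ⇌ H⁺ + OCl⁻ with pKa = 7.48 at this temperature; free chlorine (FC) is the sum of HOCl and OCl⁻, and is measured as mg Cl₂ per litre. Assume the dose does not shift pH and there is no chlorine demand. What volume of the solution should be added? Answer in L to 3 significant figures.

(a) Volume: 1890 m³ = 1,890,000 L.
(a) Alkalinity to add: (122 − 72) = 50 mg/L as CaCO₃ × 1,890,000 L = 94,500 g as CaCO₃.
(a) Equivalents: 94,500 g ÷ 50 g/eq = 1890 eq.
(a) NaHCO₃ supplies 1 eq per mole → 1890 mol.
(a) Mass: 1890 mol × 84 g/mol = 158,800 g.

(b) Volume: 1880 m³ = 1,880,000 L.
(b) [OCl⁻]/[HOCl] = 10^(pH − pKa) = 10^(7.86 − 7.48) = 2.399; fraction as HOCl = 1/(1 + 2.399) = 0.2942.
(b) Free chlorine required for 2.29 ppm HOCl: 2.29 / 0.2942 = 7.783 ppm.
(b) FC to add: 7.783 − 0.4 = 7.383 mg/L as Cl₂.
(b) Cl₂ equivalent: 7.383 mg/L × 1,880,000 L = 13,880 g.
(b) Product at 10.8% available Cl: 13,880 / 0.108 = 128,500 g.
(b) Volume: 128,500 g ÷ 1.12 g/mL = 114,800 mL.

(a) 159 kg; (b) 115 L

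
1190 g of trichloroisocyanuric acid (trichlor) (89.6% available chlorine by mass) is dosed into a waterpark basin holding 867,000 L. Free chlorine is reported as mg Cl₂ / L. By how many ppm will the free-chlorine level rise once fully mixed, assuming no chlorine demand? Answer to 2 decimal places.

Available chlorine delivered: 1190 g × 0.896 = 1066 g as Cl₂.
Concentration rise: 1066 g / 867,000 L = 1.23 mg/L = 1.23 ppm.

1.23 ppm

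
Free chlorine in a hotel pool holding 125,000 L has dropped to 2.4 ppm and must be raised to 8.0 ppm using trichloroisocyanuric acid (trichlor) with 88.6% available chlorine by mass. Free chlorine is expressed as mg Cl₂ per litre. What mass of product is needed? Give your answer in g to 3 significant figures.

790 g

Chlorine deficit: 8.0 − 2.4 = 5.6 ppm = 5.6 mg/L as Cl₂.
Cl₂ equivalent needed: 5.6 mg/L × 125,000 L = 700,000 mg = 700 g.
Product at 88.6% available chlorine: 700 / 0.886 = 790.1 g.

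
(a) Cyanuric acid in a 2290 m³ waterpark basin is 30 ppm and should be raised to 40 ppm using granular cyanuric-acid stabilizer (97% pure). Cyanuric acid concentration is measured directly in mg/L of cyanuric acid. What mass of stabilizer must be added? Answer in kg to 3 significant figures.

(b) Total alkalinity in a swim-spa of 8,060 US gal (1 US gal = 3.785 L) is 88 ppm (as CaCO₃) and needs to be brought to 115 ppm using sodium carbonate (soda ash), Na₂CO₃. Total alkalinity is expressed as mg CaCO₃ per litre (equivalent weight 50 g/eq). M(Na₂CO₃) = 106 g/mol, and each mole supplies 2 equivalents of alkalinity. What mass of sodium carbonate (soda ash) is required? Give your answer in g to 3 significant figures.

(a) 23.6 kg; (b) 873 g

(a) Volume: 2290 m³ = 2,290,000 L.
(a) CYA to add: (40 − 30) = 10 mg/L × 2,290,000 L = 22,900 g cyanuric acid.
(a) At 97% purity: 22,900 / 0.97 = 23,610 g product.

(b) Volume: 8,060 US gal × 3.785 L/gal = 30,507 L.
(b) Alkalinity to add: (115 − 88) = 27 mg/L as CaCO₃ × 30,507 L = 823.7 g as CaCO₃.
(b) Equivalents: 823.7 g ÷ 50 g/eq = 16.47 eq.
(b) Each mole of Na₂CO₃ supplies 2 eq, so 16.47 / 2 = 8.237 mol.
(b) Mass: 8.237 mol × 106 g/mol = 873.1 g.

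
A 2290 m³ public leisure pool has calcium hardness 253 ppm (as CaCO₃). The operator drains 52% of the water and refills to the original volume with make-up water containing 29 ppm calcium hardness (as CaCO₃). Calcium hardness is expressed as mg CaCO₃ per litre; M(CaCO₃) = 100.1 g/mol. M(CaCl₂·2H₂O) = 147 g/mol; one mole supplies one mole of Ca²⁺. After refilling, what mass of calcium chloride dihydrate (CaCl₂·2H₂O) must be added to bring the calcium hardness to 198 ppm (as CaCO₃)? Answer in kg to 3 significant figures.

Volume: 2290 m³ = 2,290,000 L.
After draining 52% and refilling: 253 × 0.48 + 29 × 0.52 = 136.52 ppm.
Deficit to target: 198 − 136.52 = 61.48 mg/L.
As CaCO₃: 61.48 mg/L × 2,290,000 L = 140,800 g; ÷ 100.1 = 1406 mol Ca²⁺.
Mass: 1406 × 147 = 206,800 g.

207 kg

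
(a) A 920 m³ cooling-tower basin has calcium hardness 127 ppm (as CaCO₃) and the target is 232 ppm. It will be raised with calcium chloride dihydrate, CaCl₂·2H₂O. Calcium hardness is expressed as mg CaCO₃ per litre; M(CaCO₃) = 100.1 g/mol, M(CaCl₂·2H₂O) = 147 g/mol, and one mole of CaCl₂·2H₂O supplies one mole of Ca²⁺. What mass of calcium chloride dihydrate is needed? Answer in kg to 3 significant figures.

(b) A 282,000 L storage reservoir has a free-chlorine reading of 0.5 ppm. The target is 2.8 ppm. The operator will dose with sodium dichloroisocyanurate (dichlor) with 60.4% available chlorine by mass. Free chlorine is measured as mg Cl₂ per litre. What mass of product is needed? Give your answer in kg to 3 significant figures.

(a) 142 kg; (b) 1.07 kg

(a) Volume: 920 m³ = 920,000 L.
(a) Hardness to add: (232 − 127) = 105 mg/L as CaCO₃ × 920,000 L = 96,600 g as CaCO₃.
(a) Moles of Ca²⁺ (1 mol Ca²⁺ ≡ 1 mol CaCO₃): 96,600 / 100.1 g/mol = 965 mol.
(a) Mass of CaCl₂·2H₂O: 965 × 147 = 141,900 g.

(b) Chlorine deficit: 2.8 − 0.5 = 2.3 ppm = 2.3 mg/L as Cl₂.
(b) Cl₂ equivalent needed: 2.3 mg/L × 282,000 L = 648,600 mg = 648.6 g.
(b) Product at 60.4% available chlorine: 648.6 / 0.604 = 1074 g.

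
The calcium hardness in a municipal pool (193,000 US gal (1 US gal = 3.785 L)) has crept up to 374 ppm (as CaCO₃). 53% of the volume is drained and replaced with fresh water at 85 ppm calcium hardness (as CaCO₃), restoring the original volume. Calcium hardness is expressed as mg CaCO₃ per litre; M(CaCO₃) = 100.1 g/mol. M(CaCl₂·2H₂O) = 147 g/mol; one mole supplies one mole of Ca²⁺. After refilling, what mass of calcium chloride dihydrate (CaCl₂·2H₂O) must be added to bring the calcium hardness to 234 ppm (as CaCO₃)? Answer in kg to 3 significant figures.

Volume: 193,000 US gal × 3.785 L/gal = 730,505 L.
After draining 53% and refilling: 374 × 0.47 + 85 × 0.53 = 220.83 ppm.
Deficit to target: 234 − 220.83 = 13.17 mg/L.
As CaCO₃: 13.17 mg/L × 730,505 L = 9621 g; ÷ 100.1 = 96.11 mol Ca²⁺.
Mass: 96.11 × 147 = 14,130 g.

14.1 kg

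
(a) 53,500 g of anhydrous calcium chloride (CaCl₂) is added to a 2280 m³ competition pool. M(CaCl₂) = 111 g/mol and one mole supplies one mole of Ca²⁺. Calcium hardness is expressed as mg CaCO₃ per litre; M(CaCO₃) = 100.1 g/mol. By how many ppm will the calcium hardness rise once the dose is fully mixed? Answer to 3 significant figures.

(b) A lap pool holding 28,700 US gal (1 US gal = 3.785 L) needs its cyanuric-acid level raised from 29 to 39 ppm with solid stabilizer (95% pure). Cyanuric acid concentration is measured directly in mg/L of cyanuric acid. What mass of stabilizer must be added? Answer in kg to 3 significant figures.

(a) Volume: 2280 m³ = 2,280,000 L.
(a) Moles of Ca²⁺: 53,500 g ÷ 111 g/mol = 482 mol.
(a) As CaCO₃: 482 mol × 100.1 g/mol = 48,250 g.
(a) Rise: 48,250 g / 2,280,000 L × 1000 = 21.16 mg/L.

(b) Volume: 28,700 US gal × 3.785 L/gal = 108,630 L.
(b) CYA to add: (39 − 29) = 10 mg/L × 108,630 L = 1086 g cyanuric acid.
(b) At 95% purity: 1086 / 0.95 = 1143 g product.

(a) 21.2 ppm; (b) 1.14 kg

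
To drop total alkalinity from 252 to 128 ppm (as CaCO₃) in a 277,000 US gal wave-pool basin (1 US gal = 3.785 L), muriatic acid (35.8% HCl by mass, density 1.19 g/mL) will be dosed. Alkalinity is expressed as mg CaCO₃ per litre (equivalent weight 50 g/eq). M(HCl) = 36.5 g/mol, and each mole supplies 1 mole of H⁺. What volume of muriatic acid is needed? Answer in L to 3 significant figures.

223 L

Volume: 277,000 US gal × 3.785 L/gal = 1,048,445 L.
Alkalinity to neutralize: (252 − 128) = 124 mg/L as CaCO₃ × 1,048,445 L = 130,000 g as CaCO₃.
Equivalents of H⁺ required: 130,000 ÷ 50 g/eq = 2600 eq = 2600 mol HCl.
Mass of HCl: 2600 × 36.5 = 94,910 g.
Mass of 35.8% solution: 94,910 / 0.358 = 265,100 g.
Volume: 265,100 g ÷ 1.19 g/mL = 222,800 mL.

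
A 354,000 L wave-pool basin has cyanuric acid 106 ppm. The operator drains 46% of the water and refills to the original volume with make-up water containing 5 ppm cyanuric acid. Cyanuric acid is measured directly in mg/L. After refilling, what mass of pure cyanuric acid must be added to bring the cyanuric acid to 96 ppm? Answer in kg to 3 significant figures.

12.9 kg

After draining 46% and refilling: 106 × 0.54 + 5 × 0.46 = 59.54 ppm.
Deficit to target: 96 − 59.54 = 36.46 mg/L.
Mass: 36.46 mg/L × 354,000 L = 12,910 g cyanuric acid.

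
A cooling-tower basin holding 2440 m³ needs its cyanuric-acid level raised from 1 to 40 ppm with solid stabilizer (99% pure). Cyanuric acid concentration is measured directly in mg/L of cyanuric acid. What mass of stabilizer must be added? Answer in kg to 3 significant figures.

Volume: 2440 m³ = 2,440,000 L.
CYA to add: (40 − 1) = 39 mg/L × 2,440,000 L = 95,160 g cyanuric acid.
At 99% purity: 95,160 / 0.99 = 96,120 g product.

96.1 kg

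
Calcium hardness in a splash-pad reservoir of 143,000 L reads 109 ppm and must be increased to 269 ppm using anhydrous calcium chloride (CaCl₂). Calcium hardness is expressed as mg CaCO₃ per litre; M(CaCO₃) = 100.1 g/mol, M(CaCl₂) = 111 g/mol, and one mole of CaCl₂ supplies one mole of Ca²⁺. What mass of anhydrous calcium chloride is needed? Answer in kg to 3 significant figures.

25.4 kg

Hardness to add: (269 − 109) = 160 mg/L as CaCO₃ × 143,000 L = 22,880 g as CaCO₃.
Moles of Ca²⁺ (1 mol Ca²⁺ ≡ 1 mol CaCO₃): 22,880 / 100.1 g/mol = 228.6 mol.
Mass of CaCl₂: 228.6 × 111 = 25,370 g.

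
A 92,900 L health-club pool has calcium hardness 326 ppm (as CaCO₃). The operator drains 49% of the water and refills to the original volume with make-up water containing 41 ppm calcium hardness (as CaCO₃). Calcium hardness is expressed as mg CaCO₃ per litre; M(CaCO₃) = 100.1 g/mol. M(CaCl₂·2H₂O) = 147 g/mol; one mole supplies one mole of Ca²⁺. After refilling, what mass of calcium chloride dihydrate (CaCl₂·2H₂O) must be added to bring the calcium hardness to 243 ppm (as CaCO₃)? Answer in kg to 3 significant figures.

After draining 49% and refilling: 326 × 0.51 + 41 × 0.49 = 186.35 ppm.
Deficit to target: 243 − 186.35 = 56.65 mg/L.
As CaCO₃: 56.65 mg/L × 92,900 L = 5263 g; ÷ 100.1 = 52.58 mol Ca²⁺.
Mass: 52.58 × 147 = 7729 g.

7.73 kg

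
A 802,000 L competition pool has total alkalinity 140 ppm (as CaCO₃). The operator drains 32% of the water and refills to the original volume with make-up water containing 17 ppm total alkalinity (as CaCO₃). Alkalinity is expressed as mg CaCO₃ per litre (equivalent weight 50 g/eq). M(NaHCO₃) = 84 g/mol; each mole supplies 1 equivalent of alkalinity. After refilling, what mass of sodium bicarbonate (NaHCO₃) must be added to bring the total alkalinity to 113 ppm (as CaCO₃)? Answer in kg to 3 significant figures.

16.7 kg

After draining 32% and refilling: 140 × 0.68 + 17 × 0.32 = 100.64 ppm.
Deficit to target: 113 − 100.64 = 12.36 mg/L.
As CaCO₃: 12.36 mg/L × 802,000 L = 9913 g; ÷ 50 g/eq ÷ 1 = 198.3 mol NaHCO₃.
Mass: 198.3 × 84 = 16,650 g.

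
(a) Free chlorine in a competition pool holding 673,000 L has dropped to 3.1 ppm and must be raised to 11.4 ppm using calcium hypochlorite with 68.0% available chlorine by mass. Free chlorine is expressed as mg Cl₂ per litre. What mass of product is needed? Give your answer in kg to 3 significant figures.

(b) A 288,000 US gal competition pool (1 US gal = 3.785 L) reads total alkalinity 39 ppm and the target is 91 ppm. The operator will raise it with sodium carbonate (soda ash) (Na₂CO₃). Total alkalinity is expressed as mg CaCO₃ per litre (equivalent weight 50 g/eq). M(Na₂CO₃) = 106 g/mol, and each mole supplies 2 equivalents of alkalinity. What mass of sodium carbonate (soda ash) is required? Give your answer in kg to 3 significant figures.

(a) Chlorine deficit: 11.4 − 3.1 = 8.3 ppm = 8.3 mg/L as Cl₂.
(a) Cl₂ equivalent needed: 8.3 mg/L × 673,000 L = 5,586,000 mg = 5586 g.
(a) Product at 68.0% available chlorine: 5586 / 0.68 = 8215 g.

(b) Volume: 288,000 US gal × 3.785 L/gal = 1,090,080 L.
(b) Alkalinity to add: (91 − 39) = 52 mg/L as CaCO₃ × 1,090,080 L = 56,680 g as CaCO₃.
(b) Equivalents: 56,680 g ÷ 50 g/eq = 1134 eq.
(b) Each mole of Na₂CO₃ supplies 2 eq, so 1134 / 2 = 566.8 mol.
(b) Mass: 566.8 mol × 106 g/mol = 60,090 g.

(a) 8.21 kg; (b) 60.1 kg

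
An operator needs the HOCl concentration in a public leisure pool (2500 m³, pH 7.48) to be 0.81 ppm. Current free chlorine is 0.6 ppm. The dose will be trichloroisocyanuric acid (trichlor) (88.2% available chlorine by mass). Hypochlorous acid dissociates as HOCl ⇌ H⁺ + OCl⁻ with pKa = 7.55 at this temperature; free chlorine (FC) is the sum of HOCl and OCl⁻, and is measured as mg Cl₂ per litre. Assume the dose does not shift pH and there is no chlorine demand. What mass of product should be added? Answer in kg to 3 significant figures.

Volume: 2500 m³ = 2,500,000 L.
[OCl⁻]/[HOCl] = 10^(pH − pKa) = 10^(7.48 − 7.55) = 0.8511; fraction as HOCl = 1/(1 + 0.8511) = 0.5402.
Free chlorine required for 0.81 ppm HOCl: 0.81 / 0.5402 = 1.499 ppm.
FC to add: 1.499 − 0.6 = 0.8994 mg/L as Cl₂.
Cl₂ equivalent: 0.8994 mg/L × 2,500,000 L = 2249 g.
Product at 88.2% available Cl: 2249 / 0.882 = 2549 g.

2.55 kg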